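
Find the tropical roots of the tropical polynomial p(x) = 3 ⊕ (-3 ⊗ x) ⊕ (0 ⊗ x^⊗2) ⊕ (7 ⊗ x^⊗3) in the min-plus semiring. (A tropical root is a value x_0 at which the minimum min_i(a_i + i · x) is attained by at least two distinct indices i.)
Roots: {-7, -3, 6}

Each tropical root is a break point of the lower envelope of the lines y = a_i + i · x (there are 4 lines, with slopes 0, 1, ..., 3). Only the lines that attain the minimum somewhere contribute to roots; other lines are dominated. Here the surviving (envelope) indices are i = 3, i = 2, i = 1, i = 0.
Intersections between consecutive envelope lines give the roots: for adjacent envelope indices i < j the intersection is x = (a_i − a_j) / (j − i). Reading off the sorted break points: {-7, -3, 6}.
Verification: at each break x_0, at least two indices attain the minimum of min_i(a_i + i · x_0).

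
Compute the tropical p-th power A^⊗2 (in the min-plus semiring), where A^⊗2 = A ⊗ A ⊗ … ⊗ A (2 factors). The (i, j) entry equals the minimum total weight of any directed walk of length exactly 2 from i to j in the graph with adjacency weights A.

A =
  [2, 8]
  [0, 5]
A^⊗2 =
  [4, 10]
  [2, 8]

Each entry (A^⊗2)_ij equals the minimum over all length-2 walks i = v_0 → v_1 → … → v_2 = j of Σ_t A[v_t][v_{t+1}]. For example, for (i, j) = (0, 1) we minimise over 2 possible intermediate vertex sequences; the minimum is 10, attained along the walk 0 → 0 → 1.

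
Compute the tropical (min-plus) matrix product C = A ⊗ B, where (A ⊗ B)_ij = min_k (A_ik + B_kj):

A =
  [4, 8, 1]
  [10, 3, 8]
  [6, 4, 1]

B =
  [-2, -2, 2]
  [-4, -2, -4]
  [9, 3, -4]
A ⊗ B =
  [2, 2, -3]
  [-1, 1, -1]
  [0, 2, -3]

Apply the min-plus product entry-by-entry:
  C[0][0] = min over k of (A[0][0] + B[0][0] = 4 + -2 = 2, A[0][1] + B[1][0] = 8 + -4 = 4, A[0][2] + B[2][0] = 1 + 9 = 10) = 2 (attained at k = 0)
  C[0][1] = min over k of (A[0][0] + B[0][1] = 4 + -2 = 2, A[0][1] + B[1][1] = 8 + -2 = 6, A[0][2] + B[2][1] = 1 + 3 = 4) = 2 (attained at k = 0)
  C[0][2] = min over k of (A[0][0] + B[0][2] = 4 + 2 = 6, A[0][1] + B[1][2] = 8 + -4 = 4, A[0][2] + B[2][2] = 1 + -4 = -3) = -3 (attained at k = 2)
  C[1][0] = min over k of (A[1][0] + B[0][0] = 10 + -2 = 8, A[1][1] + B[1][0] = 3 + -4 = -1, A[1][2] + B[2][0] = 8 + 9 = 17) = -1 (attained at k = 1)
  C[1][1] = min over k of (A[1][0] + B[0][1] = 10 + -2 = 8, A[1][1] + B[1][1] = 3 + -2 = 1, A[1][2] + B[2][1] = 8 + 3 = 11) = 1 (attained at k = 1)
  C[1][2] = min over k of (A[1][0] + B[0][2] = 10 + 2 = 12, A[1][1] + B[1][2] = 3 + -4 = -1, A[1][2] + B[2][2] = 8 + -4 = 4) = -1 (attained at k = 1)
  C[2][0] = min over k of (A[2][0] + B[0][0] = 6 + -2 = 4, A[2][1] + B[1][0] = 4 + -4 = 0, A[2][2] + B[2][0] = 1 + 9 = 10) = 0 (attained at k = 1)
  C[2][1] = min over k of (A[2][0] + B[0][1] = 6 + -2 = 4, A[2][1] + B[1][1] = 4 + -2 = 2, A[2][2] + B[2][1] = 1 + 3 = 4) = 2 (attained at k = 1)
  C[2][2] = min over k of (A[2][0] + B[0][2] = 6 + 2 = 8, A[2][1] + B[1][2] = 4 + -4 = 0, A[2][2] + B[2][2] = 1 + -4 = -3) = -3 (attained at k = 2)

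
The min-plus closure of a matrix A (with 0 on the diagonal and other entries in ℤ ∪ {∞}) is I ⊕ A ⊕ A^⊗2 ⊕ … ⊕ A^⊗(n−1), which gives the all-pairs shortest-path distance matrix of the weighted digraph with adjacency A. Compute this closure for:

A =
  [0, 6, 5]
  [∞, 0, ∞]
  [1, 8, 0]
Closure =
  [0, 6, 5]
  [∞, 0, ∞]
  [1, 7, 0]

This is the Floyd-Warshall all-pairs shortest-path computation. For each intermediate vertex k = 0, 1, …, 2, update dist[i][j] ← min(dist[i][j], dist[i][k] + dist[k][j]). The final matrix gives, for each (i, j), the minimum total weight of any directed path from i to j (possibly empty when i = j).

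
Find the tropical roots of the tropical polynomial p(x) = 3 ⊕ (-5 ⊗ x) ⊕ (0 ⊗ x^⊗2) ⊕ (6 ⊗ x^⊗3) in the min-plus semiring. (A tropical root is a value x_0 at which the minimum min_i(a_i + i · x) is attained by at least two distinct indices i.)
Roots: {-6, -5, 8}

Each tropical root is a break point of the lower envelope of the lines y = a_i + i · x (there are 4 lines, with slopes 0, 1, ..., 3). Only the lines that attain the minimum somewhere contribute to roots; other lines are dominated. Here the surviving (envelope) indices are i = 3, i = 2, i = 1, i = 0.
Intersections between consecutive envelope lines give the roots: for adjacent envelope indices i < j the intersection is x = (a_i − a_j) / (j − i). Reading off the sorted break points: {-6, -5, 8}.
Verification: at each break x_0, at least two indices attain the minimum of min_i(a_i + i · x_0).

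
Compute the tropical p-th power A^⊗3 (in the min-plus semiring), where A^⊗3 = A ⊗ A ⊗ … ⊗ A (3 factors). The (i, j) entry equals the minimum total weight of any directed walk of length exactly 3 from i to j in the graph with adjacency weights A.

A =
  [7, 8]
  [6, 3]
A^⊗3 =
  [17, 14]
  [12, 9]

Each entry (A^⊗3)_ij equals the minimum over all length-3 walks i = v_0 → v_1 → … → v_3 = j of Σ_t A[v_t][v_{t+1}]. For example, for (i, j) = (0, 1) we minimise over 4 possible intermediate vertex sequences; the minimum is 14, attained along the walk 0 → 1 → 1 → 1.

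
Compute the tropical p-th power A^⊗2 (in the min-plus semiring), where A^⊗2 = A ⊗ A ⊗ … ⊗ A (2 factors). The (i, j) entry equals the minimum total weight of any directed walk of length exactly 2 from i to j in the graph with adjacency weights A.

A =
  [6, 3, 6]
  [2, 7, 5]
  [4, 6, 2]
A^⊗2 =
  [5, 9, 8]
  [8, 5, 7]
  [6, 7, 4]

Each entry (A^⊗2)_ij equals the minimum over all length-2 walks i = v_0 → v_1 → … → v_2 = j of Σ_t A[v_t][v_{t+1}]. For example, for (i, j) = (0, 2) we minimise over 3 possible intermediate vertex sequences; the minimum is 8, attained along the walk 0 → 1 → 2.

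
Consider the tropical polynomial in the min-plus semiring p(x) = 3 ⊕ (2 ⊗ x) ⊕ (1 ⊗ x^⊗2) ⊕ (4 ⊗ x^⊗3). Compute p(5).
p(5) = 3

A tropical monomial a ⊗ x^⊗i evaluates to a + i · x. Evaluating each term at x = 5:
  Term 0 contributes 3 + 0 · 5 = 3
  Term 1 contributes 2 + 1 · 5 = 7
  Term 2 contributes 1 + 2 · 5 = 11
  Term 3 contributes 4 + 3 · 5 = 19
p(5) = ⊕ of these = min[3, 7, 11, 19] = 3.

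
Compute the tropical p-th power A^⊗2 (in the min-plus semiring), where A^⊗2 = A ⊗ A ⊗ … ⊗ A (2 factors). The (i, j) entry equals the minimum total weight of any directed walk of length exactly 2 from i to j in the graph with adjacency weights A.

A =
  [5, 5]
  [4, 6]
A^⊗2 =
  [9, 10]
  [9, 9]

Each entry (A^⊗2)_ij equals the minimum over all length-2 walks i = v_0 → v_1 → … → v_2 = j of Σ_t A[v_t][v_{t+1}]. For example, for (i, j) = (0, 1) we minimise over 2 possible intermediate vertex sequences; the minimum is 10, attained along the walk 0 → 0 → 1.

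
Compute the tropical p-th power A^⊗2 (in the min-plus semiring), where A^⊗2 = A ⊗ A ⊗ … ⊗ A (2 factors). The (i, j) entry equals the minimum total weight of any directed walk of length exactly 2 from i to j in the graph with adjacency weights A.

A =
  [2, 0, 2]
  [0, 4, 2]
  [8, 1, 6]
A^⊗2 =
  [0, 2, 2]
  [2, 0, 2]
  [1, 5, 3]

Each entry (A^⊗2)_ij equals the minimum over all length-2 walks i = v_0 → v_1 → … → v_2 = j of Σ_t A[v_t][v_{t+1}]. For example, for (i, j) = (0, 2) we minimise over 3 possible intermediate vertex sequences; the minimum is 2, attained along the walk 0 → 1 → 2.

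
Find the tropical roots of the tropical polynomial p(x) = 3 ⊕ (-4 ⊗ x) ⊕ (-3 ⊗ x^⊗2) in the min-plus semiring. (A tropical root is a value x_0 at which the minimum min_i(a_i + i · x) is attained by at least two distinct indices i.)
Roots: {-1, 7}

Each tropical root is a break point of the lower envelope of the lines y = a_i + i · x (there are 3 lines, with slopes 0, 1, ..., 2). Only the lines that attain the minimum somewhere contribute to roots; other lines are dominated. Here the surviving (envelope) indices are i = 2, i = 1, i = 0.
Intersections between consecutive envelope lines give the roots: for adjacent envelope indices i < j the intersection is x = (a_i − a_j) / (j − i). Reading off the sorted break points: {-1, 7}.
Verification: at each break x_0, at least two indices attain the minimum of min_i(a_i + i · x_0).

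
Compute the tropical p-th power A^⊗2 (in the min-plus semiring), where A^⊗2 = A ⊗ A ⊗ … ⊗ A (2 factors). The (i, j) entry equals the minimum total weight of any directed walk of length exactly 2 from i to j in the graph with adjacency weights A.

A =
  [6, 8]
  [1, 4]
A^⊗2 =
  [9, 12]
  [5, 8]

Each entry (A^⊗2)_ij equals the minimum over all length-2 walks i = v_0 → v_1 → … → v_2 = j of Σ_t A[v_t][v_{t+1}]. For example, for (i, j) = (0, 1) we minimise over 2 possible intermediate vertex sequences; the minimum is 12, attained along the walk 0 → 1 → 1.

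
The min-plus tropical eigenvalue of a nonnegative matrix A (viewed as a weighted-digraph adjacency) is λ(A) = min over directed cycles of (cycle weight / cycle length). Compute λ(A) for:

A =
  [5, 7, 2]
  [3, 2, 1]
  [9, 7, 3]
λ(A) = 2

Enumerate directed cycles and compute their means (weight / length). Sample:
  cycle 0 → 0: weight = 5, length = 1, mean = 5/1 ≈ 5.000
  cycle 1 → 1: weight = 2, length = 1, mean = 2/1 ≈ 2.000
  cycle 2 → 2: weight = 3, length = 1, mean = 3/1 ≈ 3.000
  cycle 0 → 1 → 0: weight = 10, length = 2, mean = 10/2 ≈ 5.000
  cycle 0 → 2 → 0: weight = 11, length = 2, mean = 11/2 ≈ 5.500
  cycle 1 → 0 → 1: weight = 10, length = 2, mean = 10/2 ≈ 5.000
Minimum mean = 2.000, attained e.g. along the cycle 1 → 1 with weight 2 and length 1. So λ(A) = 2/1 = 2.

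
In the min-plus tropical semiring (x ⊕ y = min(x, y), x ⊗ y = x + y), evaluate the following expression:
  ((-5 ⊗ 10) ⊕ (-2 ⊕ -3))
((-5 ⊗ 10) ⊕ (-2 ⊕ -3)) = -3

Expand innermost to outermost. Recall ⊕ takes the minimum of its arguments and ⊗ takes their sum. Working out the expression ((-5 ⊗ 10) ⊕ (-2 ⊕ -3)) gives -3.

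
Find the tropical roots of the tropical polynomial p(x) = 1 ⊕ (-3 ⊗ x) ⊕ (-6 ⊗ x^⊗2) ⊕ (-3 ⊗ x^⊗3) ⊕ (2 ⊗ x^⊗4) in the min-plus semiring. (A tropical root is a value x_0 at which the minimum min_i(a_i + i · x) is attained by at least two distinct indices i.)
Roots: {-5, -3, 3, 4}

Each tropical root is a break point of the lower envelope of the lines y = a_i + i · x (there are 5 lines, with slopes 0, 1, ..., 4). Only the lines that attain the minimum somewhere contribute to roots; other lines are dominated. Here the surviving (envelope) indices are i = 4, i = 3, i = 2, i = 1, i = 0.
Intersections between consecutive envelope lines give the roots: for adjacent envelope indices i < j the intersection is x = (a_i − a_j) / (j − i). Reading off the sorted break points: {-5, -3, 3, 4}.
Verification: at each break x_0, at least two indices attain the minimum of min_i(a_i + i · x_0).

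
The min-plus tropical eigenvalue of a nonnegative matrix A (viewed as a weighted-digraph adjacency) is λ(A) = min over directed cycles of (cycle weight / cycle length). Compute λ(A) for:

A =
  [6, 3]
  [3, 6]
λ(A) = 3

Enumerate directed cycles and compute their means (weight / length). Sample:
  cycle 0 → 0: weight = 6, length = 1, mean = 6/1 ≈ 6.000
  cycle 1 → 1: weight = 6, length = 1, mean = 6/1 ≈ 6.000
  cycle 0 → 1 → 0: weight = 6, length = 2, mean = 6/2 ≈ 3.000
  cycle 1 → 0 → 1: weight = 6, length = 2, mean = 6/2 ≈ 3.000
Minimum mean = 3.000, attained e.g. along the cycle 0 → 1 → 0 with weight 6 and length 2. So λ(A) = 6/2 = 3.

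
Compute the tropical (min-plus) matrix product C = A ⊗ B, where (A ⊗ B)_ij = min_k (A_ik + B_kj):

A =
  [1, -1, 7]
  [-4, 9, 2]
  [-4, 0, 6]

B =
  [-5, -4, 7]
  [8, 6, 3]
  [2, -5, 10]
A ⊗ B =
  [-4, -3, 2]
  [-9, -8, 3]
  [-9, -8, 3]

Apply the min-plus product entry-by-entry:
  C[0][0] = min over k of (A[0][0] + B[0][0] = 1 + -5 = -4, A[0][1] + B[1][0] = -1 + 8 = 7, A[0][2] + B[2][0] = 7 + 2 = 9) = -4 (attained at k = 0)
  C[0][1] = min over k of (A[0][0] + B[0][1] = 1 + -4 = -3, A[0][1] + B[1][1] = -1 + 6 = 5, A[0][2] + B[2][1] = 7 + -5 = 2) = -3 (attained at k = 0)
  C[0][2] = min over k of (A[0][0] + B[0][2] = 1 + 7 = 8, A[0][1] + B[1][2] = -1 + 3 = 2, A[0][2] + B[2][2] = 7 + 10 = 17) = 2 (attained at k = 1)
  C[1][0] = min over k of (A[1][0] + B[0][0] = -4 + -5 = -9, A[1][1] + B[1][0] = 9 + 8 = 17, A[1][2] + B[2][0] = 2 + 2 = 4) = -9 (attained at k = 0)
  C[1][1] = min over k of (A[1][0] + B[0][1] = -4 + -4 = -8, A[1][1] + B[1][1] = 9 + 6 = 15, A[1][2] + B[2][1] = 2 + -5 = -3) = -8 (attained at k = 0)
  C[1][2] = min over k of (A[1][0] + B[0][2] = -4 + 7 = 3, A[1][1] + B[1][2] = 9 + 3 = 12, A[1][2] + B[2][2] = 2 + 10 = 12) = 3 (attained at k = 0)
  C[2][0] = min over k of (A[2][0] + B[0][0] = -4 + -5 = -9, A[2][1] + B[1][0] = 0 + 8 = 8, A[2][2] + B[2][0] = 6 + 2 = 8) = -9 (attained at k = 0)
  C[2][1] = min over k of (A[2][0] + B[0][1] = -4 + -4 = -8, A[2][1] + B[1][1] = 0 + 6 = 6, A[2][2] + B[2][1] = 6 + -5 = 1) = -8 (attained at k = 0)
  C[2][2] = min over k of (A[2][0] + B[0][2] = -4 + 7 = 3, A[2][1] + B[1][2] = 0 + 3 = 3, A[2][2] + B[2][2] = 6 + 10 = 16) = 3 (attained at k = 0)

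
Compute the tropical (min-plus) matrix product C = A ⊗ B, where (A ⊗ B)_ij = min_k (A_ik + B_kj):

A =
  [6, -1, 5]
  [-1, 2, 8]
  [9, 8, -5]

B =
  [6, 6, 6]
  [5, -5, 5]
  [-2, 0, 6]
A ⊗ B =
  [3, -6, 4]
  [5, -3, 5]
  [-7, -5, 1]

Apply the min-plus product entry-by-entry:
  C[0][0] = min over k of (A[0][0] + B[0][0] = 6 + 6 = 12, A[0][1] + B[1][0] = -1 + 5 = 4, A[0][2] + B[2][0] = 5 + -2 = 3) = 3 (attained at k = 2)
  C[0][1] = min over k of (A[0][0] + B[0][1] = 6 + 6 = 12, A[0][1] + B[1][1] = -1 + -5 = -6, A[0][2] + B[2][1] = 5 + 0 = 5) = -6 (attained at k = 1)
  C[0][2] = min over k of (A[0][0] + B[0][2] = 6 + 6 = 12, A[0][1] + B[1][2] = -1 + 5 = 4, A[0][2] + B[2][2] = 5 + 6 = 11) = 4 (attained at k = 1)
  C[1][0] = min over k of (A[1][0] + B[0][0] = -1 + 6 = 5, A[1][1] + B[1][0] = 2 + 5 = 7, A[1][2] + B[2][0] = 8 + -2 = 6) = 5 (attained at k = 0)
  C[1][1] = min over k of (A[1][0] + B[0][1] = -1 + 6 = 5, A[1][1] + B[1][1] = 2 + -5 = -3, A[1][2] + B[2][1] = 8 + 0 = 8) = -3 (attained at k = 1)
  C[1][2] = min over k of (A[1][0] + B[0][2] = -1 + 6 = 5, A[1][1] + B[1][2] = 2 + 5 = 7, A[1][2] + B[2][2] = 8 + 6 = 14) = 5 (attained at k = 0)
  C[2][0] = min over k of (A[2][0] + B[0][0] = 9 + 6 = 15, A[2][1] + B[1][0] = 8 + 5 = 13, A[2][2] + B[2][0] = -5 + -2 = -7) = -7 (attained at k = 2)
  C[2][1] = min over k of (A[2][0] + B[0][1] = 9 + 6 = 15, A[2][1] + B[1][1] = 8 + -5 = 3, A[2][2] + B[2][1] = -5 + 0 = -5) = -5 (attained at k = 2)
  C[2][2] = min over k of (A[2][0] + B[0][2] = 9 + 6 = 15, A[2][1] + B[1][2] = 8 + 5 = 13, A[2][2] + B[2][2] = -5 + 6 = 1) = 1 (attained at k = 2)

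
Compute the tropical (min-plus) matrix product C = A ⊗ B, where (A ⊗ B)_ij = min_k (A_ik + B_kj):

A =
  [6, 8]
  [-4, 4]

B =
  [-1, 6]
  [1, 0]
A ⊗ B =
  [5, 8]
  [-5, 2]

Apply the min-plus product entry-by-entry:
  C[0][0] = min over k of (A[0][0] + B[0][0] = 6 + -1 = 5, A[0][1] + B[1][0] = 8 + 1 = 9) = 5 (attained at k = 0)
  C[0][1] = min over k of (A[0][0] + B[0][1] = 6 + 6 = 12, A[0][1] + B[1][1] = 8 + 0 = 8) = 8 (attained at k = 1)
  C[1][0] = min over k of (A[1][0] + B[0][0] = -4 + -1 = -5, A[1][1] + B[1][0] = 4 + 1 = 5) = -5 (attained at k = 0)
  C[1][1] = min over k of (A[1][0] + B[0][1] = -4 + 6 = 2, A[1][1] + B[1][1] = 4 + 0 = 4) = 2 (attained at k = 0)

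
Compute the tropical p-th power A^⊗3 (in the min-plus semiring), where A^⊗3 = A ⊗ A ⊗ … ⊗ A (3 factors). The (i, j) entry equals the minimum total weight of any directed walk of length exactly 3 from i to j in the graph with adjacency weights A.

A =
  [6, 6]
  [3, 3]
A^⊗3 =
  [12, 12]
  [9, 9]

Each entry (A^⊗3)_ij equals the minimum over all length-3 walks i = v_0 → v_1 → … → v_3 = j of Σ_t A[v_t][v_{t+1}]. For example, for (i, j) = (0, 1) we minimise over 4 possible intermediate vertex sequences; the minimum is 12, attained along the walk 0 → 1 → 1 → 1.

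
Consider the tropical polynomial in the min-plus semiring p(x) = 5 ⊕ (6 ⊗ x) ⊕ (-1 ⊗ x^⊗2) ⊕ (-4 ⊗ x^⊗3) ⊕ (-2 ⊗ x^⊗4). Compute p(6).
p(6) = 5

A tropical monomial a ⊗ x^⊗i evaluates to a + i · x. Evaluating each term at x = 6:
  Term 0 contributes 5 + 0 · 6 = 5
  Term 1 contributes 6 + 1 · 6 = 12
  Term 2 contributes -1 + 2 · 6 = 11
  Term 3 contributes -4 + 3 · 6 = 14
  Term 4 contributes -2 + 4 · 6 = 22
p(6) = ⊕ of these = min[5, 12, 11, 14, 22] = 5.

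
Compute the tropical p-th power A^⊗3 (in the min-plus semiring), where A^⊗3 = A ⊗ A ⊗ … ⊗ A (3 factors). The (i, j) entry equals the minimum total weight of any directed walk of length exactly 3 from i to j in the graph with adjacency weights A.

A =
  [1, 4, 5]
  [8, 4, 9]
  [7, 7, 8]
A^⊗3 =
  [3, 6, 7]
  [10, 12, 14]
  [9, 12, 13]

Each entry (A^⊗3)_ij equals the minimum over all length-3 walks i = v_0 → v_1 → … → v_3 = j of Σ_t A[v_t][v_{t+1}]. For example, for (i, j) = (0, 2) we minimise over 9 possible intermediate vertex sequences; the minimum is 7, attained along the walk 0 → 0 → 0 → 2.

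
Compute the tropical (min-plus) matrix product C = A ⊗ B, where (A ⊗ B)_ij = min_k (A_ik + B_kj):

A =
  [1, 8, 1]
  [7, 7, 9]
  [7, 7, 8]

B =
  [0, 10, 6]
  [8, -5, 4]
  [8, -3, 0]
A ⊗ B =
  [1, -2, 1]
  [7, 2, 9]
  [7, 2, 8]

Apply the min-plus product entry-by-entry:
  C[0][0] = min over k of (A[0][0] + B[0][0] = 1 + 0 = 1, A[0][1] + B[1][0] = 8 + 8 = 16, A[0][2] + B[2][0] = 1 + 8 = 9) = 1 (attained at k = 0)
  C[0][1] = min over k of (A[0][0] + B[0][1] = 1 + 10 = 11, A[0][1] + B[1][1] = 8 + -5 = 3, A[0][2] + B[2][1] = 1 + -3 = -2) = -2 (attained at k = 2)
  C[0][2] = min over k of (A[0][0] + B[0][2] = 1 + 6 = 7, A[0][1] + B[1][2] = 8 + 4 = 12, A[0][2] + B[2][2] = 1 + 0 = 1) = 1 (attained at k = 2)
  C[1][0] = min over k of (A[1][0] + B[0][0] = 7 + 0 = 7, A[1][1] + B[1][0] = 7 + 8 = 15, A[1][2] + B[2][0] = 9 + 8 = 17) = 7 (attained at k = 0)
  C[1][1] = min over k of (A[1][0] + B[0][1] = 7 + 10 = 17, A[1][1] + B[1][1] = 7 + -5 = 2, A[1][2] + B[2][1] = 9 + -3 = 6) = 2 (attained at k = 1)
  C[1][2] = min over k of (A[1][0] + B[0][2] = 7 + 6 = 13, A[1][1] + B[1][2] = 7 + 4 = 11, A[1][2] + B[2][2] = 9 + 0 = 9) = 9 (attained at k = 2)
  C[2][0] = min over k of (A[2][0] + B[0][0] = 7 + 0 = 7, A[2][1] + B[1][0] = 7 + 8 = 15, A[2][2] + B[2][0] = 8 + 8 = 16) = 7 (attained at k = 0)
  C[2][1] = min over k of (A[2][0] + B[0][1] = 7 + 10 = 17, A[2][1] + B[1][1] = 7 + -5 = 2, A[2][2] + B[2][1] = 8 + -3 = 5) = 2 (attained at k = 1)
  C[2][2] = min over k of (A[2][0] + B[0][2] = 7 + 6 = 13, A[2][1] + B[1][2] = 7 + 4 = 11, A[2][2] + B[2][2] = 8 + 0 = 8) = 8 (attained at k = 2)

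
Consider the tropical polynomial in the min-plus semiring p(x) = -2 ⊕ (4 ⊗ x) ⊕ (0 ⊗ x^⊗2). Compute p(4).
p(4) = -2

A tropical monomial a ⊗ x^⊗i evaluates to a + i · x. Evaluating each term at x = 4:
  Term 0 contributes -2 + 0 · 4 = -2
  Term 1 contributes 4 + 1 · 4 = 8
  Term 2 contributes 0 + 2 · 4 = 8
p(4) = ⊕ of these = min[-2, 8, 8] = -2.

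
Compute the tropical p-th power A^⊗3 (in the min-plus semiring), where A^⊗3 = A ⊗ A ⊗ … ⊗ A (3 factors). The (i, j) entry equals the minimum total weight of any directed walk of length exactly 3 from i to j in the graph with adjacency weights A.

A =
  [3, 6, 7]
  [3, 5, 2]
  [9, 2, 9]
A^⊗3 =
  [9, 10, 11]
  [7, 9, 6]
  [8, 6, 9]

Each entry (A^⊗3)_ij equals the minimum over all length-3 walks i = v_0 → v_1 → … → v_3 = j of Σ_t A[v_t][v_{t+1}]. For example, for (i, j) = (0, 2) we minimise over 9 possible intermediate vertex sequences; the minimum is 11, attained along the walk 0 → 0 → 1 → 2.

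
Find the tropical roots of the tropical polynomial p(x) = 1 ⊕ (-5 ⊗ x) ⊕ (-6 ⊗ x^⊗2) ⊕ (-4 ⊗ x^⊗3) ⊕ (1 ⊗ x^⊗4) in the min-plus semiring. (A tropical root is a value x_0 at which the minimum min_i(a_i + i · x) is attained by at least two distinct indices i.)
Roots: {-5, -2, 1, 6}

Each tropical root is a break point of the lower envelope of the lines y = a_i + i · x (there are 5 lines, with slopes 0, 1, ..., 4). Only the lines that attain the minimum somewhere contribute to roots; other lines are dominated. Here the surviving (envelope) indices are i = 4, i = 3, i = 2, i = 1, i = 0.
Intersections between consecutive envelope lines give the roots: for adjacent envelope indices i < j the intersection is x = (a_i − a_j) / (j − i). Reading off the sorted break points: {-5, -2, 1, 6}.
Verification: at each break x_0, at least two indices attain the minimum of min_i(a_i + i · x_0).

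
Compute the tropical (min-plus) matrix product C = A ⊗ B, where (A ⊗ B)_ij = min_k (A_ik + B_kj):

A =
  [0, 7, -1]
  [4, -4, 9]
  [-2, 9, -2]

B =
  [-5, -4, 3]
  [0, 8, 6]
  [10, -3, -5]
A ⊗ B =
  [-5, -4, -6]
  [-4, 0, 2]
  [-7, -6, -7]

Apply the min-plus product entry-by-entry:
  C[0][0] = min over k of (A[0][0] + B[0][0] = 0 + -5 = -5, A[0][1] + B[1][0] = 7 + 0 = 7, A[0][2] + B[2][0] = -1 + 10 = 9) = -5 (attained at k = 0)
  C[0][1] = min over k of (A[0][0] + B[0][1] = 0 + -4 = -4, A[0][1] + B[1][1] = 7 + 8 = 15, A[0][2] + B[2][1] = -1 + -3 = -4) = -4 (attained at k = 0)
  C[0][2] = min over k of (A[0][0] + B[0][2] = 0 + 3 = 3, A[0][1] + B[1][2] = 7 + 6 = 13, A[0][2] + B[2][2] = -1 + -5 = -6) = -6 (attained at k = 2)
  C[1][0] = min over k of (A[1][0] + B[0][0] = 4 + -5 = -1, A[1][1] + B[1][0] = -4 + 0 = -4, A[1][2] + B[2][0] = 9 + 10 = 19) = -4 (attained at k = 1)
  C[1][1] = min over k of (A[1][0] + B[0][1] = 4 + -4 = 0, A[1][1] + B[1][1] = -4 + 8 = 4, A[1][2] + B[2][1] = 9 + -3 = 6) = 0 (attained at k = 0)
  C[1][2] = min over k of (A[1][0] + B[0][2] = 4 + 3 = 7, A[1][1] + B[1][2] = -4 + 6 = 2, A[1][2] + B[2][2] = 9 + -5 = 4) = 2 (attained at k = 1)
  C[2][0] = min over k of (A[2][0] + B[0][0] = -2 + -5 = -7, A[2][1] + B[1][0] = 9 + 0 = 9, A[2][2] + B[2][0] = -2 + 10 = 8) = -7 (attained at k = 0)
  C[2][1] = min over k of (A[2][0] + B[0][1] = -2 + -4 = -6, A[2][1] + B[1][1] = 9 + 8 = 17, A[2][2] + B[2][1] = -2 + -3 = -5) = -6 (attained at k = 0)
  C[2][2] = min over k of (A[2][0] + B[0][2] = -2 + 3 = 1, A[2][1] + B[1][2] = 9 + 6 = 15, A[2][2] + B[2][2] = -2 + -5 = -7) = -7 (attained at k = 2)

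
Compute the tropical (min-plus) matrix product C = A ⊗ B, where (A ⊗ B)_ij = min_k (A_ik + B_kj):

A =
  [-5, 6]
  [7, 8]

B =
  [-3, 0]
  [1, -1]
A ⊗ B =
  [-8, -5]
  [4, 7]

Apply the min-plus product entry-by-entry:
  C[0][0] = min over k of (A[0][0] + B[0][0] = -5 + -3 = -8, A[0][1] + B[1][0] = 6 + 1 = 7) = -8 (attained at k = 0)
  C[0][1] = min over k of (A[0][0] + B[0][1] = -5 + 0 = -5, A[0][1] + B[1][1] = 6 + -1 = 5) = -5 (attained at k = 0)
  C[1][0] = min over k of (A[1][0] + B[0][0] = 7 + -3 = 4, A[1][1] + B[1][0] = 8 + 1 = 9) = 4 (attained at k = 0)
  C[1][1] = min over k of (A[1][0] + B[0][1] = 7 + 0 = 7, A[1][1] + B[1][1] = 8 + -1 = 7) = 7 (attained at k = 0)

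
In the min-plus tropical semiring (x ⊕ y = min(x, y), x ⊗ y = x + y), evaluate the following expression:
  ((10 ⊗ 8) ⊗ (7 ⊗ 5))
((10 ⊗ 8) ⊗ (7 ⊗ 5)) = 30

Expand innermost to outermost. Recall ⊕ takes the minimum of its arguments and ⊗ takes their sum. Working out the expression ((10 ⊗ 8) ⊗ (7 ⊗ 5)) gives 30.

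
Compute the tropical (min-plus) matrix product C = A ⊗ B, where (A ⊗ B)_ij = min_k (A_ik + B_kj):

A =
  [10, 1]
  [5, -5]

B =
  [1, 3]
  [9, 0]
A ⊗ B =
  [10, 1]
  [4, -5]

Apply the min-plus product entry-by-entry:
  C[0][0] = min over k of (A[0][0] + B[0][0] = 10 + 1 = 11, A[0][1] + B[1][0] = 1 + 9 = 10) = 10 (attained at k = 1)
  C[0][1] = min over k of (A[0][0] + B[0][1] = 10 + 3 = 13, A[0][1] + B[1][1] = 1 + 0 = 1) = 1 (attained at k = 1)
  C[1][0] = min over k of (A[1][0] + B[0][0] = 5 + 1 = 6, A[1][1] + B[1][0] = -5 + 9 = 4) = 4 (attained at k = 1)
  C[1][1] = min over k of (A[1][0] + B[0][1] = 5 + 3 = 8, A[1][1] + B[1][1] = -5 + 0 = -5) = -5 (attained at k = 1)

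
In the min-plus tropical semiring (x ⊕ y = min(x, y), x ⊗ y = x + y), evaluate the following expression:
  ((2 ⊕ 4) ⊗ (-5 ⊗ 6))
((2 ⊕ 4) ⊗ (-5 ⊗ 6)) = 3

Expand innermost to outermost. Recall ⊕ takes the minimum of its arguments and ⊗ takes their sum. Working out the expression ((2 ⊕ 4) ⊗ (-5 ⊗ 6)) gives 3.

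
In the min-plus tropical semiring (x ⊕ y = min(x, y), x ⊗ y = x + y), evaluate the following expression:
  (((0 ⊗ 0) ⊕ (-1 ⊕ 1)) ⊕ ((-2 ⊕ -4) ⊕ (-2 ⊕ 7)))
(((0 ⊗ 0) ⊕ (-1 ⊕ 1)) ⊕ ((-2 ⊕ -4) ⊕ (-2 ⊕ 7))) = -4

Expand innermost to outermost. Recall ⊕ takes the minimum of its arguments and ⊗ takes their sum. Working out the expression (((0 ⊗ 0) ⊕ (-1 ⊕ 1)) ⊕ ((-2 ⊕ -4) ⊕ (-2 ⊕ 7))) gives -4.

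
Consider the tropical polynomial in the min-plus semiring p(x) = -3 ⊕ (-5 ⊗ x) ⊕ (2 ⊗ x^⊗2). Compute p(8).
p(8) = -3

A tropical monomial a ⊗ x^⊗i evaluates to a + i · x. Evaluating each term at x = 8:
  Term 0 contributes -3 + 0 · 8 = -3
  Term 1 contributes -5 + 1 · 8 = 3
  Term 2 contributes 2 + 2 · 8 = 18
p(8) = ⊕ of these = min[-3, 3, 18] = -3.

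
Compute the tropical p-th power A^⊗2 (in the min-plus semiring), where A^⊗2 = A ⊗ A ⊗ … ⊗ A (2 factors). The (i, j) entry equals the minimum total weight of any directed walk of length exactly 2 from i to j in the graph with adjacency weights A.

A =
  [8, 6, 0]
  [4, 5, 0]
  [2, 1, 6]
A^⊗2 =
  [2, 1, 6]
  [2, 1, 4]
  [5, 6, 1]

Each entry (A^⊗2)_ij equals the minimum over all length-2 walks i = v_0 → v_1 → … → v_2 = j of Σ_t A[v_t][v_{t+1}]. For example, for (i, j) = (0, 2) we minimise over 3 possible intermediate vertex sequences; the minimum is 6, attained along the walk 0 → 1 → 2.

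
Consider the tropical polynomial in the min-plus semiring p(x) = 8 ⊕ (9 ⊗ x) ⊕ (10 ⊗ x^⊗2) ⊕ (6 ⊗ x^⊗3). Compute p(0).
p(0) = 6

A tropical monomial a ⊗ x^⊗i evaluates to a + i · x. Evaluating each term at x = 0:
  Term 0 contributes 8 + 0 · 0 = 8
  Term 1 contributes 9 + 1 · 0 = 9
  Term 2 contributes 10 + 2 · 0 = 10
  Term 3 contributes 6 + 3 · 0 = 6
p(0) = ⊕ of these = min[8, 9, 10, 6] = 6.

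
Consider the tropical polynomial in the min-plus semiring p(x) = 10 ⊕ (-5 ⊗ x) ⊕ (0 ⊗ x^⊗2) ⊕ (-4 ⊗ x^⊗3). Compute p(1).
p(1) = -4

A tropical monomial a ⊗ x^⊗i evaluates to a + i · x. Evaluating each term at x = 1:
  Term 0 contributes 10 + 0 · 1 = 10
  Term 1 contributes -5 + 1 · 1 = -4
  Term 2 contributes 0 + 2 · 1 = 2
  Term 3 contributes -4 + 3 · 1 = -1
p(1) = ⊕ of these = min[10, -4, 2, -1] = -4.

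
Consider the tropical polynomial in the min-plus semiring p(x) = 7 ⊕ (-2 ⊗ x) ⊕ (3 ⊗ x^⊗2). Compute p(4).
p(4) = 2

A tropical monomial a ⊗ x^⊗i evaluates to a + i · x. Evaluating each term at x = 4:
  Term 0 contributes 7 + 0 · 4 = 7
  Term 1 contributes -2 + 1 · 4 = 2
  Term 2 contributes 3 + 2 · 4 = 11
p(4) = ⊕ of these = min[7, 2, 11] = 2.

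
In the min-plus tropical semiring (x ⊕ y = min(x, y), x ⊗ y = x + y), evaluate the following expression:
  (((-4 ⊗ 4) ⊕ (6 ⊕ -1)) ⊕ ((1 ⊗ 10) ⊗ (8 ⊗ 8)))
(((-4 ⊗ 4) ⊕ (6 ⊕ -1)) ⊕ ((1 ⊗ 10) ⊗ (8 ⊗ 8))) = -1

Expand innermost to outermost. Recall ⊕ takes the minimum of its arguments and ⊗ takes their sum. Working out the expression (((-4 ⊗ 4) ⊕ (6 ⊕ -1)) ⊕ ((1 ⊗ 10) ⊗ (8 ⊗ 8))) gives -1.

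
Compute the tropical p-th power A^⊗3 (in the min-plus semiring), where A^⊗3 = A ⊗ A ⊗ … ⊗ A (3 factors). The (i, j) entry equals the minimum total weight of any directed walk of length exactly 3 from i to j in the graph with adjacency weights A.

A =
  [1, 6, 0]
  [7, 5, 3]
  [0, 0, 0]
A^⊗3 =
  [0, 0, 0]
  [3, 3, 3]
  [0, 0, 0]

Each entry (A^⊗3)_ij equals the minimum over all length-3 walks i = v_0 → v_1 → … → v_3 = j of Σ_t A[v_t][v_{t+1}]. For example, for (i, j) = (0, 2) we minimise over 9 possible intermediate vertex sequences; the minimum is 0, attained along the walk 0 → 2 → 0 → 2.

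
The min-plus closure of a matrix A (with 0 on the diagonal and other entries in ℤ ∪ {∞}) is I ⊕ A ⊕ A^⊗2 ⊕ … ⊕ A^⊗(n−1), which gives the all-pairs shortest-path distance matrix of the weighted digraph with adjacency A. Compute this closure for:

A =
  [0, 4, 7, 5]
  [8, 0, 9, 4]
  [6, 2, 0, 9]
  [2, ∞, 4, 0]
Closure =
  [0, 4, 7, 5]
  [6, 0, 8, 4]
  [6, 2, 0, 6]
  [2, 6, 4, 0]

This is the Floyd-Warshall all-pairs shortest-path computation. For each intermediate vertex k = 0, 1, …, 3, update dist[i][j] ← min(dist[i][j], dist[i][k] + dist[k][j]). The final matrix gives, for each (i, j), the minimum total weight of any directed path from i to j (possibly empty when i = j).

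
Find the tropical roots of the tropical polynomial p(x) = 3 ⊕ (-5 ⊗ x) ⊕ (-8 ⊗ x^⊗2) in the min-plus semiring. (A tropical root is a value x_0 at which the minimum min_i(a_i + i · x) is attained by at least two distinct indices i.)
Roots: {3, 8}

Each tropical root is a break point of the lower envelope of the lines y = a_i + i · x (there are 3 lines, with slopes 0, 1, ..., 2). Only the lines that attain the minimum somewhere contribute to roots; other lines are dominated. Here the surviving (envelope) indices are i = 2, i = 1, i = 0.
Intersections between consecutive envelope lines give the roots: for adjacent envelope indices i < j the intersection is x = (a_i − a_j) / (j − i). Reading off the sorted break points: {3, 8}.
Verification: at each break x_0, at least two indices attain the minimum of min_i(a_i + i · x_0).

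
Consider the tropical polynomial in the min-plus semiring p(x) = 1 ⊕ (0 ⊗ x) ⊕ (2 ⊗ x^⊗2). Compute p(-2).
p(-2) = -2

A tropical monomial a ⊗ x^⊗i evaluates to a + i · x. Evaluating each term at x = -2:
  Term 0 contributes 1 + 0 · -2 = 1
  Term 1 contributes 0 + 1 · -2 = -2
  Term 2 contributes 2 + 2 · -2 = -2
p(-2) = ⊕ of these = min[1, -2, -2] = -2.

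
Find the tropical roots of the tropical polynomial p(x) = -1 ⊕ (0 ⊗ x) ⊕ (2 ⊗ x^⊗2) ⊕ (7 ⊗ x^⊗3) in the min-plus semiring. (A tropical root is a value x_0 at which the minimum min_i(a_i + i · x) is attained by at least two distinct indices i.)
Roots: {-5, -2, -1}

Each tropical root is a break point of the lower envelope of the lines y = a_i + i · x (there are 4 lines, with slopes 0, 1, ..., 3). Only the lines that attain the minimum somewhere contribute to roots; other lines are dominated. Here the surviving (envelope) indices are i = 3, i = 2, i = 1, i = 0.
Intersections between consecutive envelope lines give the roots: for adjacent envelope indices i < j the intersection is x = (a_i − a_j) / (j − i). Reading off the sorted break points: {-5, -2, -1}.
Verification: at each break x_0, at least two indices attain the minimum of min_i(a_i + i · x_0).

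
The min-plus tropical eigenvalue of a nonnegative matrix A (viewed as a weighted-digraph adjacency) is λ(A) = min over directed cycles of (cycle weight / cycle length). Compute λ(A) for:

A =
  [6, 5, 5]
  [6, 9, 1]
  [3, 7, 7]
λ(A) = 3

Enumerate directed cycles and compute their means (weight / length). Sample:
  cycle 0 → 0: weight = 6, length = 1, mean = 6/1 ≈ 6.000
  cycle 1 → 1: weight = 9, length = 1, mean = 9/1 ≈ 9.000
  cycle 2 → 2: weight = 7, length = 1, mean = 7/1 ≈ 7.000
  cycle 0 → 1 → 0: weight = 11, length = 2, mean = 11/2 ≈ 5.500
  cycle 0 → 2 → 0: weight = 8, length = 2, mean = 8/2 ≈ 4.000
  cycle 1 → 0 → 1: weight = 11, length = 2, mean = 11/2 ≈ 5.500
Minimum mean = 3.000, attained e.g. along the cycle 0 → 1 → 2 → 0 with weight 9 and length 3. So λ(A) = 9/3 = 3.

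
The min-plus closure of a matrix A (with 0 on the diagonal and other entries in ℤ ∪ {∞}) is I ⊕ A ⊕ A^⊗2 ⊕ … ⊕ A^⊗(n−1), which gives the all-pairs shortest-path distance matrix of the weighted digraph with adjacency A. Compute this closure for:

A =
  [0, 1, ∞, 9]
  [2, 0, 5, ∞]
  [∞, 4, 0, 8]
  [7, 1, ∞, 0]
Closure =
  [0, 1, 6, 9]
  [2, 0, 5, 11]
  [6, 4, 0, 8]
  [3, 1, 6, 0]

This is the Floyd-Warshall all-pairs shortest-path computation. For each intermediate vertex k = 0, 1, …, 3, update dist[i][j] ← min(dist[i][j], dist[i][k] + dist[k][j]). The final matrix gives, for each (i, j), the minimum total weight of any directed path from i to j (possibly empty when i = j).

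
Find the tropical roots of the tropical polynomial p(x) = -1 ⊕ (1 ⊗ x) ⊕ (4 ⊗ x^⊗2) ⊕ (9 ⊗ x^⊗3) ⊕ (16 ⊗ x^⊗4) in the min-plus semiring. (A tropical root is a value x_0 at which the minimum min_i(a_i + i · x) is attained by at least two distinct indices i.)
Roots: {-7, -5, -3, -2}

Each tropical root is a break point of the lower envelope of the lines y = a_i + i · x (there are 5 lines, with slopes 0, 1, ..., 4). Only the lines that attain the minimum somewhere contribute to roots; other lines are dominated. Here the surviving (envelope) indices are i = 4, i = 3, i = 2, i = 1, i = 0.
Intersections between consecutive envelope lines give the roots: for adjacent envelope indices i < j the intersection is x = (a_i − a_j) / (j − i). Reading off the sorted break points: {-7, -5, -3, -2}.
Verification: at each break x_0, at least two indices attain the minimum of min_i(a_i + i · x_0).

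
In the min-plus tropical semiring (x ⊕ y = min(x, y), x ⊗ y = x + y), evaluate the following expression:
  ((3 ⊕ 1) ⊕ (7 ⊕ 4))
((3 ⊕ 1) ⊕ (7 ⊕ 4)) = 1

Expand innermost to outermost. Recall ⊕ takes the minimum of its arguments and ⊗ takes their sum. Working out the expression ((3 ⊕ 1) ⊕ (7 ⊕ 4)) gives 1.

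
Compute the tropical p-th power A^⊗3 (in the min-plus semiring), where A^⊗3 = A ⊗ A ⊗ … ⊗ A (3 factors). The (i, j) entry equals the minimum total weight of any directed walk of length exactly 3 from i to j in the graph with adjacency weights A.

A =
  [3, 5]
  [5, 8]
A^⊗3 =
  [9, 11]
  [11, 13]

Each entry (A^⊗3)_ij equals the minimum over all length-3 walks i = v_0 → v_1 → … → v_3 = j of Σ_t A[v_t][v_{t+1}]. For example, for (i, j) = (0, 1) we minimise over 4 possible intermediate vertex sequences; the minimum is 11, attained along the walk 0 → 0 → 0 → 1.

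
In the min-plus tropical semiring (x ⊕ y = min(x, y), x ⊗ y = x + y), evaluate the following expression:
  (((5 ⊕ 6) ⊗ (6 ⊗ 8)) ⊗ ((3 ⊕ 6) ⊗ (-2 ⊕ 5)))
(((5 ⊕ 6) ⊗ (6 ⊗ 8)) ⊗ ((3 ⊕ 6) ⊗ (-2 ⊕ 5))) = 20

Expand innermost to outermost. Recall ⊕ takes the minimum of its arguments and ⊗ takes their sum. Working out the expression (((5 ⊕ 6) ⊗ (6 ⊗ 8)) ⊗ ((3 ⊕ 6) ⊗ (-2 ⊕ 5))) gives 20.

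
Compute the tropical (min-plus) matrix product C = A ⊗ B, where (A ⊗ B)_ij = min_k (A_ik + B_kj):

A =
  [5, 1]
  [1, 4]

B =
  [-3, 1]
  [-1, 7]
A ⊗ B =
  [0, 6]
  [-2, 2]

Apply the min-plus product entry-by-entry:
  C[0][0] = min over k of (A[0][0] + B[0][0] = 5 + -3 = 2, A[0][1] + B[1][0] = 1 + -1 = 0) = 0 (attained at k = 1)
  C[0][1] = min over k of (A[0][0] + B[0][1] = 5 + 1 = 6, A[0][1] + B[1][1] = 1 + 7 = 8) = 6 (attained at k = 0)
  C[1][0] = min over k of (A[1][0] + B[0][0] = 1 + -3 = -2, A[1][1] + B[1][0] = 4 + -1 = 3) = -2 (attained at k = 0)
  C[1][1] = min over k of (A[1][0] + B[0][1] = 1 + 1 = 2, A[1][1] + B[1][1] = 4 + 7 = 11) = 2 (attained at k = 0)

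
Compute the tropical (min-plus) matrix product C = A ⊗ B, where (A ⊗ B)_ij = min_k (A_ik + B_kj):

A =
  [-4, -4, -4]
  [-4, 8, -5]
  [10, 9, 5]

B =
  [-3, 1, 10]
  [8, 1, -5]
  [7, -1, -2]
A ⊗ B =
  [-7, -5, -9]
  [-7, -6, -7]
  [7, 4, 3]

Apply the min-plus product entry-by-entry:
  C[0][0] = min over k of (A[0][0] + B[0][0] = -4 + -3 = -7, A[0][1] + B[1][0] = -4 + 8 = 4, A[0][2] + B[2][0] = -4 + 7 = 3) = -7 (attained at k = 0)
  C[0][1] = min over k of (A[0][0] + B[0][1] = -4 + 1 = -3, A[0][1] + B[1][1] = -4 + 1 = -3, A[0][2] + B[2][1] = -4 + -1 = -5) = -5 (attained at k = 2)
  C[0][2] = min over k of (A[0][0] + B[0][2] = -4 + 10 = 6, A[0][1] + B[1][2] = -4 + -5 = -9, A[0][2] + B[2][2] = -4 + -2 = -6) = -9 (attained at k = 1)
  C[1][0] = min over k of (A[1][0] + B[0][0] = -4 + -3 = -7, A[1][1] + B[1][0] = 8 + 8 = 16, A[1][2] + B[2][0] = -5 + 7 = 2) = -7 (attained at k = 0)
  C[1][1] = min over k of (A[1][0] + B[0][1] = -4 + 1 = -3, A[1][1] + B[1][1] = 8 + 1 = 9, A[1][2] + B[2][1] = -5 + -1 = -6) = -6 (attained at k = 2)
  C[1][2] = min over k of (A[1][0] + B[0][2] = -4 + 10 = 6, A[1][1] + B[1][2] = 8 + -5 = 3, A[1][2] + B[2][2] = -5 + -2 = -7) = -7 (attained at k = 2)
  C[2][0] = min over k of (A[2][0] + B[0][0] = 10 + -3 = 7, A[2][1] + B[1][0] = 9 + 8 = 17, A[2][2] + B[2][0] = 5 + 7 = 12) = 7 (attained at k = 0)
  C[2][1] = min over k of (A[2][0] + B[0][1] = 10 + 1 = 11, A[2][1] + B[1][1] = 9 + 1 = 10, A[2][2] + B[2][1] = 5 + -1 = 4) = 4 (attained at k = 2)
  C[2][2] = min over k of (A[2][0] + B[0][2] = 10 + 10 = 20, A[2][1] + B[1][2] = 9 + -5 = 4, A[2][2] + B[2][2] = 5 + -2 = 3) = 3 (attained at k = 2)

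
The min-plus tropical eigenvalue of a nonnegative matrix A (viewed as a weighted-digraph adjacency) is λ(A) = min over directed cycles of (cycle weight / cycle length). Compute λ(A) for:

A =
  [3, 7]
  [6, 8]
λ(A) = 3

Enumerate directed cycles and compute their means (weight / length). Sample:
  cycle 0 → 0: weight = 3, length = 1, mean = 3/1 ≈ 3.000
  cycle 1 → 1: weight = 8, length = 1, mean = 8/1 ≈ 8.000
  cycle 0 → 1 → 0: weight = 13, length = 2, mean = 13/2 ≈ 6.500
  cycle 1 → 0 → 1: weight = 13, length = 2, mean = 13/2 ≈ 6.500
Minimum mean = 3.000, attained e.g. along the cycle 0 → 0 with weight 3 and length 1. So λ(A) = 3/1 = 3.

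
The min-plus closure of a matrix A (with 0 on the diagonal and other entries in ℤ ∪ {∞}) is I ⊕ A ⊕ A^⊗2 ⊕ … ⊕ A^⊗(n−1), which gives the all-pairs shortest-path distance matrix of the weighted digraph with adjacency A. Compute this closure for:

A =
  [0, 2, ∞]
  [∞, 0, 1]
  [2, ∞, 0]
Closure =
  [0, 2, 3]
  [3, 0, 1]
  [2, 4, 0]

This is the Floyd-Warshall all-pairs shortest-path computation. For each intermediate vertex k = 0, 1, …, 2, update dist[i][j] ← min(dist[i][j], dist[i][k] + dist[k][j]). The final matrix gives, for each (i, j), the minimum total weight of any directed path from i to j (possibly empty when i = j).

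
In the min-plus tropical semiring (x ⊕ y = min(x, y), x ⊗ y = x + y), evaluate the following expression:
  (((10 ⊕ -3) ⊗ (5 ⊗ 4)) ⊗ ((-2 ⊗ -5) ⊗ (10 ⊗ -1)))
(((10 ⊕ -3) ⊗ (5 ⊗ 4)) ⊗ ((-2 ⊗ -5) ⊗ (10 ⊗ -1))) = 8

Expand innermost to outermost. Recall ⊕ takes the minimum of its arguments and ⊗ takes their sum. Working out the expression (((10 ⊕ -3) ⊗ (5 ⊗ 4)) ⊗ ((-2 ⊗ -5) ⊗ (10 ⊗ -1))) gives 8.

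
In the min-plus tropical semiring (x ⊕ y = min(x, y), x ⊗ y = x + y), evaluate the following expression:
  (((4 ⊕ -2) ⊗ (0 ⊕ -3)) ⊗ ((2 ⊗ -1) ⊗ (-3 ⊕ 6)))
(((4 ⊕ -2) ⊗ (0 ⊕ -3)) ⊗ ((2 ⊗ -1) ⊗ (-3 ⊕ 6))) = -7

Expand innermost to outermost. Recall ⊕ takes the minimum of its arguments and ⊗ takes their sum. Working out the expression (((4 ⊕ -2) ⊗ (0 ⊕ -3)) ⊗ ((2 ⊗ -1) ⊗ (-3 ⊕ 6))) gives -7.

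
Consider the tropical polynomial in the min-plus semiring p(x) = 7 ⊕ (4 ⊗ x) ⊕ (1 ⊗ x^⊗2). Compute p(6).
p(6) = 7

A tropical monomial a ⊗ x^⊗i evaluates to a + i · x. Evaluating each term at x = 6:
  Term 0 contributes 7 + 0 · 6 = 7
  Term 1 contributes 4 + 1 · 6 = 10
  Term 2 contributes 1 + 2 · 6 = 13
p(6) = ⊕ of these = min[7, 10, 13] = 7.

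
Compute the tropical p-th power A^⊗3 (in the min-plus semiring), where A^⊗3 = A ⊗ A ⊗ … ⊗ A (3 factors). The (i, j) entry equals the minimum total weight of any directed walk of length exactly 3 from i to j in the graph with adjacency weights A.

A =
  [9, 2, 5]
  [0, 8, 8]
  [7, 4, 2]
A^⊗3 =
  [9, 4, 7]
  [2, 9, 7]
  [6, 6, 6]

Each entry (A^⊗3)_ij equals the minimum over all length-3 walks i = v_0 → v_1 → … → v_3 = j of Σ_t A[v_t][v_{t+1}]. For example, for (i, j) = (0, 2) we minimise over 9 possible intermediate vertex sequences; the minimum is 7, attained along the walk 0 → 1 → 0 → 2.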